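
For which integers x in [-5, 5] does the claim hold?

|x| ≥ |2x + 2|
Holds for: {-2, -1}
Fails for: {-5, -4, -3, 0, 1, 2, 3, 4, 5}

Answer: {-2, -1}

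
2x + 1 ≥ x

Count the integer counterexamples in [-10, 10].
Counterexamples in [-10, 10]: {-10, -9, -8, -7, -6, -5, -4, -3, -2}.

Counting them gives 9 values.

Answer: 9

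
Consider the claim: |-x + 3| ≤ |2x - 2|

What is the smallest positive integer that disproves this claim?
Testing positive integers:
x = 1: LHS = |-1 + 3| = |2| = 2, RHS = |2·1 - 2| = |0| = 0; 2 ≤ 0 — FAILS  ← smallest positive counterexample

Answer: x = 1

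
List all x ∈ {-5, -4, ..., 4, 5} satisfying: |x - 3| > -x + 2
Over all integers in [-5, 5], LHS − RHS is smallest at x = 0, where it equals 1:
x = 0: LHS = |0 - 3| = |-3| = 3, RHS = -0 + 2 = 2; 3 > 2 — holds
At the ends of the range:
x = -5: LHS = |(-5) - 3| = |-8| = 8, RHS = -(-5) + 2 = 7; 8 > 7 — holds
x = 5: LHS = |5 - 3| = |2| = 2, RHS = -5 + 2 = -3; 2 > -3 — holds
Hence LHS − RHS is never zero or negative, i.e. LHS > RHS throughout, so the relation holds for every integer in [-5, 5].

Answer: All integers in [-5, 5]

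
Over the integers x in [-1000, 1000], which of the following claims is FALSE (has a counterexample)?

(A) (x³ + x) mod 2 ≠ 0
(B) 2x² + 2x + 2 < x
(A) x = 0: LHS = (0³ + 0) mod 2 = 0 mod 2 = 0; 0 ≠ 0 — FAILS
(B) x = 0: LHS = 2·0² + 2·0 + 2 = 2; 2 < 0 — FAILS

Answer: Both A and B are false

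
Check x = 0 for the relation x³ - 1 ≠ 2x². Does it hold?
x = 0: LHS = 0³ - 1 = -1, RHS = 2·0² = 0; -1 ≠ 0 — holds

The relation is satisfied at x = 0.

Answer: Yes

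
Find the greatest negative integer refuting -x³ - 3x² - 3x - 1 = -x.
Testing negative integers from -1 downward:
x = -1: LHS = -(-1)³ - 3·(-1)² - 3·(-1) - 1 = 0, RHS = -(-1) = 1; 0 = 1 — FAILS  ← closest negative counterexample to 0

Answer: x = -1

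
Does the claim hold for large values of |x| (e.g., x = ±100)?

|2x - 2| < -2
x = 100: LHS = |2·100 - 2| = |198| = 198; 198 < -2 — FAILS
x = -100: LHS = |2·(-100) - 2| = |-202| = 202; 202 < -2 — FAILS

Answer: No, fails for both x = 100 and x = -100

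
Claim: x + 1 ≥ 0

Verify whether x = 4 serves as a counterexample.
Substitute x = 4 into the relation:
x = 4: LHS = 4 + 1 = 5; 5 ≥ 0 — holds

The claim holds here, so x = 4 is not a counterexample. (A counterexample exists elsewhere, e.g. x = -2.)

Answer: No, x = 4 is not a counterexample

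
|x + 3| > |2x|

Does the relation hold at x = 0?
x = 0: LHS = |0 + 3| = |3| = 3, RHS = |2·0| = |0| = 0; 3 > 0 — holds

The relation is satisfied at x = 0.

Answer: Yes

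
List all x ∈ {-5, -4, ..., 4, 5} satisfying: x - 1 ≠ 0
Holds for: {-5, -4, -3, -2, -1, 0, 2, 3, 4, 5}
Fails for: {1}

Answer: {-5, -4, -3, -2, -1, 0, 2, 3, 4, 5}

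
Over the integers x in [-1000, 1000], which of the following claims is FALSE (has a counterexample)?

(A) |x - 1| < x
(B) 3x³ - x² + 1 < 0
(A) x = 0: LHS = |0 - 1| = |-1| = 1; 1 < 0 — FAILS
(B) x = 0: LHS = 3·0³ - 0² + 1 = 1; 1 < 0 — FAILS

Answer: Both A and B are false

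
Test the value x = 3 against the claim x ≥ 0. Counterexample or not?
Substitute x = 3 into the relation:
x = 3: 3 ≥ 0 — holds

The claim holds here, so x = 3 is not a counterexample. (A counterexample exists elsewhere, e.g. x = -1.)

Answer: No, x = 3 is not a counterexample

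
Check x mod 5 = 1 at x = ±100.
x = 100: LHS = 100 mod 5 = 0; 0 = 1 — FAILS
x = -100: LHS = (-100) mod 5 = 0; 0 = 1 — FAILS

Answer: No, fails for both x = 100 and x = -100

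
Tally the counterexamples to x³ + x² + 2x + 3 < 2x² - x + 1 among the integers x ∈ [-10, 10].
Counterexamples in [-10, 10]: {0, 1, 2, 3, 4, 5, 6, 7, 8, 9, 10}.

Counting them gives 11 values.

Answer: 11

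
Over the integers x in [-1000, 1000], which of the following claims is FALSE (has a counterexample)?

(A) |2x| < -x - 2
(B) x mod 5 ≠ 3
(A) x = 0: LHS = |2·0| = |0| = 0, RHS = -0 - 2 = -2; 0 < -2 — FAILS
(B) x = -2: LHS = (-2) mod 5 = 3; 3 ≠ 3 — FAILS

Answer: Both A and B are false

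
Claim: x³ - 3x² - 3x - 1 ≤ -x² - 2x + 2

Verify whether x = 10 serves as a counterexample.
Substitute x = 10 into the relation:
x = 10: LHS = 10³ - 3·10² - 3·10 - 1 = 669, RHS = -10² - 2·10 + 2 = -118; 669 ≤ -118 — FAILS

Since the claim fails at x = 10, this value is a counterexample.

Answer: Yes, x = 10 is a counterexample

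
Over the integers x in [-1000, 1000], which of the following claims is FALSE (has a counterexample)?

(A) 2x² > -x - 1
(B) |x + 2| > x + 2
(A) Over all integers in [-1000, 1000], LHS − RHS is smallest at x = 0, where it equals 1:
x = 0: LHS = 2·0² = 0, RHS = -0 - 1 = -1; 0 > -1 — holds
At the ends of the range:
x = -1000: LHS = 2·(-1000)² = 2000000, RHS = -(-1000) - 1 = 999; 2000000 > 999 — holds
x = 1000: LHS = 2·1000² = 2000000, RHS = -1000 - 1 = -1001; 2000000 > -1001 — holds
Hence LHS − RHS is never zero or negative, i.e. LHS > RHS throughout, so the relation holds for every integer in [-1000, 1000].

(B) x = 0: LHS = |0 + 2| = |2| = 2, RHS = 0 + 2 = 2; 2 > 2 — FAILS

Only (B) has a counterexample.

Answer: B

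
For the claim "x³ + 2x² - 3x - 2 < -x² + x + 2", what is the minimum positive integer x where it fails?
Testing positive integers:
x = 1: LHS = 1³ + 2·1² - 3·1 - 2 = -2, RHS = -1² + 1 + 2 = 2; -2 < 2 — holds
x = 2: LHS = 2³ + 2·2² - 3·2 - 2 = 8, RHS = -2² + 2 + 2 = 0; 8 < 0 — FAILS  ← smallest positive counterexample

Answer: x = 2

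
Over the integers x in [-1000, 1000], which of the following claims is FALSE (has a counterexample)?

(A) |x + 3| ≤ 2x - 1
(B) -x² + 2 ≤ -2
(A) x = 0: LHS = |0 + 3| = |3| = 3, RHS = 2·0 - 1 = -1; 3 ≤ -1 — FAILS
(B) x = 0: LHS = -0² + 2 = 2; 2 ≤ -2 — FAILS

Answer: Both A and B are false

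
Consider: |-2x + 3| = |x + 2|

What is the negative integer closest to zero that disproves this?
Testing negative integers from -1 downward:
x = -1: LHS = |-2·(-1) + 3| = |5| = 5, RHS = |(-1) + 2| = |1| = 1; 5 = 1 — FAILS  ← closest negative counterexample to 0

Answer: x = -1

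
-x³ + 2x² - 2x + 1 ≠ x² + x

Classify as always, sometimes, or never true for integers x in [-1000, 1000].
Track d = LHS − RHS over the integers in [-1000, 1000]. Equality would need d = 0, but d changes sign only between consecutive integers, jumping over 0:
x = 0: LHS = -0³ + 2·0² - 2·0 + 1 = 1, RHS = 0² + 0 = 0; 1 ≠ 0 — holds  (d = 1)
x = 1: LHS = -1³ + 2·1² - 2·1 + 1 = 0, RHS = 1² + 1 = 2; 0 ≠ 2 — holds  (d = -2)
Away from these crossings d keeps a constant sign, and checking every integer in [-1000, 1000] confirms d ≠ 0 throughout. Hence the two sides are never equal, so the relation holds for every integer in [-1000, 1000].

No counterexample exists.

Answer: Always true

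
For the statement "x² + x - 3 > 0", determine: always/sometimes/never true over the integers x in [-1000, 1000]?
Holds at x = 2: LHS = 2² + 2 - 3 = 3; 3 > 0 — holds
Fails at x = 0: LHS = 0² + 0 - 3 = -3; -3 > 0 — FAILS
It is satisfied by some integers in the range but not all.

Answer: Sometimes true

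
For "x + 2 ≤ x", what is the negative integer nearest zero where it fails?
Testing negative integers from -1 downward:
x = -1: LHS = (-1) + 2 = 1; 1 ≤ -1 — FAILS  ← closest negative counterexample to 0

Answer: x = -1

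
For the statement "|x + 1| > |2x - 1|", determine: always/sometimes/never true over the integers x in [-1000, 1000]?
Holds at x = 1: LHS = |1 + 1| = |2| = 2, RHS = |2·1 - 1| = |1| = 1; 2 > 1 — holds
Fails at x = 0: LHS = |0 + 1| = |1| = 1, RHS = |2·0 - 1| = |-1| = 1; 1 > 1 — FAILS
It is satisfied by some integers in the range but not all.

Answer: Sometimes true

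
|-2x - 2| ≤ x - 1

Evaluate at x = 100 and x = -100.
x = 100: LHS = |-2·100 - 2| = |-202| = 202, RHS = 100 - 1 = 99; 202 ≤ 99 — FAILS
x = -100: LHS = |-2·(-100) - 2| = |198| = 198, RHS = (-100) - 1 = -101; 198 ≤ -101 — FAILS

Answer: No, fails for both x = 100 and x = -100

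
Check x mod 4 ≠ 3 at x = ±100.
x = 100: LHS = 100 mod 4 = 0; 0 ≠ 3 — holds
x = -100: LHS = (-100) mod 4 = 0; 0 ≠ 3 — holds

Answer: Yes, holds for both x = 100 and x = -100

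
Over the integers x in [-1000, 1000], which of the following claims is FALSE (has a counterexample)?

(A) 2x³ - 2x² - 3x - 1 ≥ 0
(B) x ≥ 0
(A) x = 0: LHS = 2·0³ - 2·0² - 3·0 - 1 = -1; -1 ≥ 0 — FAILS
(B) x = -1: -1 ≥ 0 — FAILS

Answer: Both A and B are false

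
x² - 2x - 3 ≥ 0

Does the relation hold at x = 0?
x = 0: LHS = 0² - 2·0 - 3 = -3; -3 ≥ 0 — FAILS

The relation fails at x = 0, so x = 0 is a counterexample.

Answer: No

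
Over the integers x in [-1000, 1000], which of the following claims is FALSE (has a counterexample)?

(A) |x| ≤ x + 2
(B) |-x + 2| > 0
(A) x = -2: LHS = |-2| = 2, RHS = (-2) + 2 = 0; 2 ≤ 0 — FAILS
(B) x = 2: LHS = |-2 + 2| = |0| = 0; 0 > 0 — FAILS

Answer: Both A and B are false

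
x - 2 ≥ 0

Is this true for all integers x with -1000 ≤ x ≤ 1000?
The claim fails at x = 0:
x = 0: LHS = 0 - 2 = -2; -2 ≥ 0 — FAILS

Because a single integer refutes it, the statement is false.

Answer: False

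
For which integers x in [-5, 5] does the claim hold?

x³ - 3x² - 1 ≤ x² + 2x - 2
Holds for: {-5, -4, -3, -2, -1, 1, 2, 3, 4}
Fails for: {0, 5}

Answer: {-5, -4, -3, -2, -1, 1, 2, 3, 4}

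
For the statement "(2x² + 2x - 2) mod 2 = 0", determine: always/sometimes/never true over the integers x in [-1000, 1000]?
For a polynomial with integer coefficients, its value mod 2 depends only on x mod 2, so it suffices to check one representative of each residue class, x = 0, 1:
x = 0: LHS = (2·0² + 2·0 - 2) mod 2 = (-2) mod 2 = 0; 0 = 0 — holds
x = 1: LHS = (2·1² + 2·1 - 2) mod 2 = 2 mod 2 = 0; 0 = 0 — holds
The relation holds in every residue class, so the relation holds for every integer in [-1000, 1000].

No counterexample exists.

Answer: Always true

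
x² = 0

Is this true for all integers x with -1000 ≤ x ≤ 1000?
The claim fails at x = 1:
x = 1: LHS = 1² = 1; 1 = 0 — FAILS

Because a single integer refutes it, the statement is false.

Answer: False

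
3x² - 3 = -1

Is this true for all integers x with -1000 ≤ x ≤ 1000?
The claim fails at x = 0:
x = 0: LHS = 3·0² - 3 = -3; -3 = -1 — FAILS

Because a single integer refutes it, the statement is false.

Answer: False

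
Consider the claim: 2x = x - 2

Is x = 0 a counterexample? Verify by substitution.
Substitute x = 0 into the relation:
x = 0: LHS = 2·0 = 0, RHS = 0 - 2 = -2; 0 = -2 — FAILS

Since the claim fails at x = 0, this value is a counterexample.

Answer: Yes, x = 0 is a counterexample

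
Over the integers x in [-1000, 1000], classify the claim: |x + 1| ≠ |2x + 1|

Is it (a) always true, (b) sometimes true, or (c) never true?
Holds at x = 1: LHS = |1 + 1| = |2| = 2, RHS = |2·1 + 1| = |3| = 3; 2 ≠ 3 — holds
Fails at x = 0: LHS = |0 + 1| = |1| = 1, RHS = |2·0 + 1| = |1| = 1; 1 ≠ 1 — FAILS
It is satisfied by some integers in the range but not all.

Answer: Sometimes true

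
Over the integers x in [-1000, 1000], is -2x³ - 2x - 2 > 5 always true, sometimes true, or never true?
Holds at x = -2: LHS = -2·(-2)³ - 2·(-2) - 2 = 18; 18 > 5 — holds
Fails at x = 0: LHS = -2·0³ - 2·0 - 2 = -2; -2 > 5 — FAILS
It is satisfied by some integers in the range but not all.

Answer: Sometimes true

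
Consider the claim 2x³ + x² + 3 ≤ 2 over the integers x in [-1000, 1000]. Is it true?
The claim fails at x = 0:
x = 0: LHS = 2·0³ + 0² + 3 = 3; 3 ≤ 2 — FAILS

Because a single integer refutes it, the statement is false.

Answer: False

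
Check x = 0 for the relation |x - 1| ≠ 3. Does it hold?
x = 0: LHS = |0 - 1| = |-1| = 1; 1 ≠ 3 — holds

The relation is satisfied at x = 0.

Answer: Yes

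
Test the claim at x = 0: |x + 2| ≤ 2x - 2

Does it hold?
x = 0: LHS = |0 + 2| = |2| = 2, RHS = 2·0 - 2 = -2; 2 ≤ -2 — FAILS

The relation fails at x = 0, so x = 0 is a counterexample.

Answer: No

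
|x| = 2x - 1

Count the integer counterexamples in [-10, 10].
Counterexamples in [-10, 10]: {-10, -9, -8, -7, -6, -5, -4, -3, -2, -1, 0, 2, 3, 4, 5, 6, 7, 8, 9, 10}.

Counting them gives 20 values.

Answer: 20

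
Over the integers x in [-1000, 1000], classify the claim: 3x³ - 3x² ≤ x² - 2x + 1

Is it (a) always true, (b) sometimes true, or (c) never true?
Holds at x = 0: LHS = 3·0³ - 3·0² = 0, RHS = 0² - 2·0 + 1 = 1; 0 ≤ 1 — holds
Fails at x = 2: LHS = 3·2³ - 3·2² = 12, RHS = 2² - 2·2 + 1 = 1; 12 ≤ 1 — FAILS
It is satisfied by some integers in the range but not all.

Answer: Sometimes true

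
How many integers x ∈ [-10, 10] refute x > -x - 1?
Counterexamples in [-10, 10]: {-10, -9, -8, -7, -6, -5, -4, -3, -2, -1}.

Counting them gives 10 values.

Answer: 10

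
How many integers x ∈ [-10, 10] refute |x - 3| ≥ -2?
An absolute value is never negative, so the left side is ≥ 0 for every x, while the right side is -2. Tightest case in [-10, 10] is x = 3:
x = 3: LHS = |3 - 3| = |0| = 0; 0 ≥ -2 — holds
Hence LHS − RHS is never negative, i.e. LHS ≥ RHS throughout, so the relation holds for every integer in [-10, 10].

No counterexample appears in that range.

Answer: 0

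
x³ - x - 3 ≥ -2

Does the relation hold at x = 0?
x = 0: LHS = 0³ - 0 - 3 = -3; -3 ≥ -2 — FAILS

The relation fails at x = 0, so x = 0 is a counterexample.

Answer: No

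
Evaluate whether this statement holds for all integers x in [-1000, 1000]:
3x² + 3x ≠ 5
Track d = LHS − RHS over the integers in [-1000, 1000]. Equality would need d = 0, but d changes sign only between consecutive integers, jumping over 0:
x = -2: LHS = 3·(-2)² + 3·(-2) = 6; 6 ≠ 5 — holds  (d = 1)
x = -1: LHS = 3·(-1)² + 3·(-1) = 0; 0 ≠ 5 — holds  (d = -5)
x = 0: LHS = 3·0² + 3·0 = 0; 0 ≠ 5 — holds  (d = -5)
x = 1: LHS = 3·1² + 3·1 = 6; 6 ≠ 5 — holds  (d = 1)
Away from these crossings d keeps a constant sign, and checking every integer in [-1000, 1000] confirms d ≠ 0 throughout. Hence the two sides are never equal, so the relation holds for every integer in [-1000, 1000].

No counterexample exists.

Answer: True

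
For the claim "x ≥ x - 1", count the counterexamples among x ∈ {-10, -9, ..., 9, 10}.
Over all integers in [-10, 10], LHS − RHS is smallest at x = 0, where it equals 1:
x = 0: RHS = 0 - 1 = -1; 0 ≥ -1 — holds
At the ends of the range:
x = -10: RHS = (-10) - 1 = -11; -10 ≥ -11 — holds
x = 10: RHS = 10 - 1 = 9; 10 ≥ 9 — holds
Hence LHS − RHS is never negative, i.e. LHS ≥ RHS throughout, so the relation holds for every integer in [-10, 10].

No counterexample appears in that range.

Answer: 0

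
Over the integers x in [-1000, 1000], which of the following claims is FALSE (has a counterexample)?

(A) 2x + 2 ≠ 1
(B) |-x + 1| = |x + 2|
(A) Track d = LHS − RHS over the integers in [-1000, 1000]. Equality would need d = 0, but d changes sign only between consecutive integers, jumping over 0:
x = -1: LHS = 2·(-1) + 2 = 0; 0 ≠ 1 — holds  (d = -1)
x = 0: LHS = 2·0 + 2 = 2; 2 ≠ 1 — holds  (d = 1)
Away from these crossings d keeps a constant sign, and checking every integer in [-1000, 1000] confirms d ≠ 0 throughout. Hence the two sides are never equal, so the relation holds for every integer in [-1000, 1000].

(B) x = 0: LHS = |-0 + 1| = |1| = 1, RHS = |0 + 2| = |2| = 2; 1 = 2 — FAILS

Only (B) has a counterexample.

Answer: B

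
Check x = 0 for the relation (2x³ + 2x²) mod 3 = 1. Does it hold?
x = 0: LHS = (2·0³ + 2·0²) mod 3 = 0 mod 3 = 0; 0 = 1 — FAILS

The relation fails at x = 0, so x = 0 is a counterexample.

Answer: No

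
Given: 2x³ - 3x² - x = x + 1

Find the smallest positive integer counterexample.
Testing positive integers:
x = 1: LHS = 2·1³ - 3·1² - 1 = -2, RHS = 1 + 1 = 2; -2 = 2 — FAILS  ← smallest positive counterexample

Answer: x = 1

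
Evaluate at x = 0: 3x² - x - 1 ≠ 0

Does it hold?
x = 0: LHS = 3·0² - 0 - 1 = -1; -1 ≠ 0 — holds

The relation is satisfied at x = 0.

Answer: Yes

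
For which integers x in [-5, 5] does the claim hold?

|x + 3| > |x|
Holds for: {-1, 0, 1, 2, 3, 4, 5}
Fails for: {-5, -4, -3, -2}

Answer: {-1, 0, 1, 2, 3, 4, 5}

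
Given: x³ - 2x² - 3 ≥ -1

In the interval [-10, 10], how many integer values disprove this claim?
Counterexamples in [-10, 10]: {-10, -9, -8, -7, -6, -5, -4, -3, -2, -1, 0, 1, 2}.

Counting them gives 13 values.

Answer: 13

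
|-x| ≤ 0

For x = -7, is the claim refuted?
Substitute x = -7 into the relation:
x = -7: LHS = |-(-7)| = |7| = 7; 7 ≤ 0 — FAILS

Since the claim fails at x = -7, this value is a counterexample.

Answer: Yes, x = -7 is a counterexample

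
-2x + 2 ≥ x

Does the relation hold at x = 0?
x = 0: LHS = -2·0 + 2 = 2; 2 ≥ 0 — holds

The relation is satisfied at x = 0.

Answer: Yes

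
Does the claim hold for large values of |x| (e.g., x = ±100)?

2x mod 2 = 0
x = 100: LHS = (2·100) mod 2 = 200 mod 2 = 0; 0 = 0 — holds
x = -100: LHS = (2·(-100)) mod 2 = (-200) mod 2 = 0; 0 = 0 — holds

Answer: Yes, holds for both x = 100 and x = -100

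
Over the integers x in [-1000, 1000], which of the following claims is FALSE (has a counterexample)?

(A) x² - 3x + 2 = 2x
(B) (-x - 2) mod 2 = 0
(A) x = 0: LHS = 0² - 3·0 + 2 = 2, RHS = 2·0 = 0; 2 = 0 — FAILS
(B) x = 1: LHS = (-1 - 2) mod 2 = (-3) mod 2 = 1; 1 = 0 — FAILS

Answer: Both A and B are false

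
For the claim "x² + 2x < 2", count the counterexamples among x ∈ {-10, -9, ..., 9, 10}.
Counterexamples in [-10, 10]: {-10, -9, -8, -7, -6, -5, -4, -3, 1, 2, 3, 4, 5, 6, 7, 8, 9, 10}.

Counting them gives 18 values.

Answer: 18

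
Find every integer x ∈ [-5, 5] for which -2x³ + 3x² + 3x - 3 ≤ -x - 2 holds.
Holds for: {-1, 0, 3, 4, 5}
Fails for: {-5, -4, -3, -2, 1, 2}

Answer: {-1, 0, 3, 4, 5}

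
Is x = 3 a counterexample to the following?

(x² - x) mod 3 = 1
Substitute x = 3 into the relation:
x = 3: LHS = (3² - 3) mod 3 = 6 mod 3 = 0; 0 = 1 — FAILS

Since the claim fails at x = 3, this value is a counterexample.

Answer: Yes, x = 3 is a counterexample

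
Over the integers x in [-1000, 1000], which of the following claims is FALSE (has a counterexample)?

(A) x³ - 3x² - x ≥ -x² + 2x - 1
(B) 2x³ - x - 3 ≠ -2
(A) x = 1: LHS = 1³ - 3·1² - 1 = -3, RHS = -1² + 2·1 - 1 = 0; -3 ≥ 0 — FAILS
(B) x = 1: LHS = 2·1³ - 1 - 3 = -2; -2 ≠ -2 — FAILS

Answer: Both A and B are false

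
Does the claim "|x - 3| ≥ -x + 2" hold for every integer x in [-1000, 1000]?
Over all integers in [-1000, 1000], LHS − RHS is smallest at x = 0, where it equals 1:
x = 0: LHS = |0 - 3| = |-3| = 3, RHS = -0 + 2 = 2; 3 ≥ 2 — holds
At the ends of the range:
x = -1000: LHS = |(-1000) - 3| = |-1003| = 1003, RHS = -(-1000) + 2 = 1002; 1003 ≥ 1002 — holds
x = 1000: LHS = |1000 - 3| = |997| = 997, RHS = -1000 + 2 = -998; 997 ≥ -998 — holds
Hence LHS − RHS is never negative, i.e. LHS ≥ RHS throughout, so the relation holds for every integer in [-1000, 1000].

No counterexample exists.

Answer: True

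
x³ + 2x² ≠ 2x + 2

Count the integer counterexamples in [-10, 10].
Track d = LHS − RHS over the integers in [-10, 10]. Equality would need d = 0, but d changes sign only between consecutive integers, jumping over 0:
x = -3: LHS = (-3)³ + 2·(-3)² = -9, RHS = 2·(-3) + 2 = -4; -9 ≠ -4 — holds  (d = -5)
x = -2: LHS = (-2)³ + 2·(-2)² = 0, RHS = 2·(-2) + 2 = -2; 0 ≠ -2 — holds  (d = 2)
x = -1: LHS = (-1)³ + 2·(-1)² = 1, RHS = 2·(-1) + 2 = 0; 1 ≠ 0 — holds  (d = 1)
x = 0: LHS = 0³ + 2·0² = 0, RHS = 2·0 + 2 = 2; 0 ≠ 2 — holds  (d = -2)
x = 1: LHS = 1³ + 2·1² = 3, RHS = 2·1 + 2 = 4; 3 ≠ 4 — holds  (d = -1)
x = 2: LHS = 2³ + 2·2² = 16, RHS = 2·2 + 2 = 6; 16 ≠ 6 — holds  (d = 10)
Away from these crossings d keeps a constant sign, and checking every integer in [-10, 10] confirms d ≠ 0 throughout. Hence the two sides are never equal, so the relation holds for every integer in [-10, 10].

No counterexample appears in that range.

Answer: 0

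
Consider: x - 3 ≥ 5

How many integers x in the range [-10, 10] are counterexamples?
Counterexamples in [-10, 10]: {-10, -9, -8, -7, -6, -5, -4, -3, -2, -1, 0, 1, 2, 3, 4, 5, 6, 7}.

Counting them gives 18 values.

Answer: 18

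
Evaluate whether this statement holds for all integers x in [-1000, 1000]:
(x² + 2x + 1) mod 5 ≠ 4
The claim fails at x = 1:
x = 1: LHS = (1² + 2·1 + 1) mod 5 = 4 mod 5 = 4; 4 ≠ 4 — FAILS

Because a single integer refutes it, the statement is false.

Answer: False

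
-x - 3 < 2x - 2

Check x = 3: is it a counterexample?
Substitute x = 3 into the relation:
x = 3: LHS = -3 - 3 = -6, RHS = 2·3 - 2 = 4; -6 < 4 — holds

The claim holds here, so x = 3 is not a counterexample. (A counterexample exists elsewhere, e.g. x = -1.)

Answer: No, x = 3 is not a counterexample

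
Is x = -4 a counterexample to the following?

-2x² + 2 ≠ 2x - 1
Substitute x = -4 into the relation:
x = -4: LHS = -2·(-4)² + 2 = -30, RHS = 2·(-4) - 1 = -9; -30 ≠ -9 — holds

The relation holds at x = -4, so it is not a counterexample.

Answer: No, x = -4 is not a counterexample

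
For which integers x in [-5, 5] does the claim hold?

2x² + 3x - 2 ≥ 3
Holds for: {-5, -4, -3, 1, 2, 3, 4, 5}
Fails for: {-2, -1, 0}

Answer: {-5, -4, -3, 1, 2, 3, 4, 5}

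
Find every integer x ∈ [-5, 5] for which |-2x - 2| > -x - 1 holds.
Holds for: {-5, -4, -3, -2, 0, 1, 2, 3, 4, 5}
Fails for: {-1}

Answer: {-5, -4, -3, -2, 0, 1, 2, 3, 4, 5}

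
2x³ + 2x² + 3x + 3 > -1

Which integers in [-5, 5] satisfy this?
Holds for: {-1, 0, 1, 2, 3, 4, 5}
Fails for: {-5, -4, -3, -2}

Answer: {-1, 0, 1, 2, 3, 4, 5}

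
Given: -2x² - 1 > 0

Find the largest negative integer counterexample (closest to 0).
Testing negative integers from -1 downward:
x = -1: LHS = -2·(-1)² - 1 = -3; -3 > 0 — FAILS  ← closest negative counterexample to 0

Answer: x = -1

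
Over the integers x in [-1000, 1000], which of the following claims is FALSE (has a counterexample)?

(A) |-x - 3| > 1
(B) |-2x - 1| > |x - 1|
(A) x = -2: LHS = |-(-2) - 3| = |-1| = 1; 1 > 1 — FAILS
(B) x = 0: LHS = |-2·0 - 1| = |-1| = 1, RHS = |0 - 1| = |-1| = 1; 1 > 1 — FAILS

Answer: Both A and B are false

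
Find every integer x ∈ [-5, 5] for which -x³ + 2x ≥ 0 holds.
Holds for: {-5, -4, -3, -2, 0, 1}
Fails for: {-1, 2, 3, 4, 5}

Answer: {-5, -4, -3, -2, 0, 1}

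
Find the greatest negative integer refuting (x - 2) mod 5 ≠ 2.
Testing negative integers from -1 downward:
x = -1: LHS = ((-1) - 2) mod 5 = (-3) mod 5 = 2; 2 ≠ 2 — FAILS  ← closest negative counterexample to 0

Answer: x = -1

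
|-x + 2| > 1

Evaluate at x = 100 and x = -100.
x = 100: LHS = |-100 + 2| = |-98| = 98; 98 > 1 — holds
x = -100: LHS = |-(-100) + 2| = |102| = 102; 102 > 1 — holds

Answer: Yes, holds for both x = 100 and x = -100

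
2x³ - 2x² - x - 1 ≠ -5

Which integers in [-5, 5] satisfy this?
Track d = LHS − RHS over the integers in [-5, 5]. Equality would need d = 0, but d changes sign only between consecutive integers, jumping over 0:
x = -2: LHS = 2·(-2)³ - 2·(-2)² - (-2) - 1 = -23; -23 ≠ -5 — holds  (d = -18)
x = -1: LHS = 2·(-1)³ - 2·(-1)² - (-1) - 1 = -4; -4 ≠ -5 — holds  (d = 1)
Away from these crossings d keeps a constant sign, and checking every integer in [-5, 5] confirms d ≠ 0 throughout. Hence the two sides are never equal, so the relation holds for every integer in [-5, 5].

Answer: All integers in [-5, 5]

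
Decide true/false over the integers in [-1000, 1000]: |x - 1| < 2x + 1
The claim fails at x = 0:
x = 0: LHS = |0 - 1| = |-1| = 1, RHS = 2·0 + 1 = 1; 1 < 1 — FAILS

Because a single integer refutes it, the statement is false.

Answer: False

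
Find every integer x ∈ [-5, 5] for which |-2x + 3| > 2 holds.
Holds for: {-5, -4, -3, -2, -1, 0, 3, 4, 5}
Fails for: {1, 2}

Answer: {-5, -4, -3, -2, -1, 0, 3, 4, 5}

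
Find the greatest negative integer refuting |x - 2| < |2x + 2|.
Testing negative integers from -1 downward:
x = -1: LHS = |(-1) - 2| = |-3| = 3, RHS = |2·(-1) + 2| = |0| = 0; 3 < 0 — FAILS  ← closest negative counterexample to 0

Answer: x = -1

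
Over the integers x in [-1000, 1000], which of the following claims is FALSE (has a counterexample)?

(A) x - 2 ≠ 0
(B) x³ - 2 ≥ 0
(A) x = 2: LHS = 2 - 2 = 0; 0 ≠ 0 — FAILS
(B) x = 0: LHS = 0³ - 2 = -2; -2 ≥ 0 — FAILS

Answer: Both A and B are false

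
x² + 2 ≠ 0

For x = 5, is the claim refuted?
Substitute x = 5 into the relation:
x = 5: LHS = 5² + 2 = 27; 27 ≠ 0 — holds

The relation holds at x = 5, so it is not a counterexample.

Answer: No, x = 5 is not a counterexample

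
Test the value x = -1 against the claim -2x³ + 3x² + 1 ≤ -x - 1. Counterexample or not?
Substitute x = -1 into the relation:
x = -1: LHS = -2·(-1)³ + 3·(-1)² + 1 = 6, RHS = -(-1) - 1 = 0; 6 ≤ 0 — FAILS

Since the claim fails at x = -1, this value is a counterexample.

Answer: Yes, x = -1 is a counterexample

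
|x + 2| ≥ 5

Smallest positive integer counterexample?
Testing positive integers:
x = 1: LHS = |1 + 2| = |3| = 3; 3 ≥ 5 — FAILS  ← smallest positive counterexample

Answer: x = 1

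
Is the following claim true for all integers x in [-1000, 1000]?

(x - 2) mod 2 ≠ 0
The claim fails at x = 0:
x = 0: LHS = (0 - 2) mod 2 = (-2) mod 2 = 0; 0 ≠ 0 — FAILS

Because a single integer refutes it, the statement is false.

Answer: False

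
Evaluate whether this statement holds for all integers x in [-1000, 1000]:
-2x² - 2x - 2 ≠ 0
Over all integers in [-1000, 1000], LHS − RHS is always negative; it is closest to 0 at x = 0, where it equals -2:
x = 0: LHS = -2·0² - 2·0 - 2 = -2; -2 ≠ 0 — holds
At the ends of the range:
x = -1000: LHS = -2·(-1000)² - 2·(-1000) - 2 = -1998002; -1998002 ≠ 0 — holds
x = 1000: LHS = -2·1000² - 2·1000 - 2 = -2002002; -2002002 ≠ 0 — holds
Hence LHS − RHS is never 0, i.e. the two sides are never equal, so the relation holds for every integer in [-1000, 1000].

No counterexample exists.

Answer: True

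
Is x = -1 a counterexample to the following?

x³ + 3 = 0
Substitute x = -1 into the relation:
x = -1: LHS = (-1)³ + 3 = 2; 2 = 0 — FAILS

Since the claim fails at x = -1, this value is a counterexample.

Answer: Yes, x = -1 is a counterexample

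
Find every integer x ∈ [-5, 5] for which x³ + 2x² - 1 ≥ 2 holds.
Holds for: {1, 2, 3, 4, 5}
Fails for: {-5, -4, -3, -2, -1, 0}

Answer: {1, 2, 3, 4, 5}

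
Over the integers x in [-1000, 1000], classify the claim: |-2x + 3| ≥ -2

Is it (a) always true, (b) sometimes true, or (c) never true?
An absolute value is never negative, so the left side is ≥ 0 for every x, while the right side is -2. Tightest case in [-1000, 1000] is x = 1:
x = 1: LHS = |-2·1 + 3| = |1| = 1; 1 ≥ -2 — holds
Hence LHS − RHS is never negative, i.e. LHS ≥ RHS throughout, so the relation holds for every integer in [-1000, 1000].

No counterexample exists.

Answer: Always true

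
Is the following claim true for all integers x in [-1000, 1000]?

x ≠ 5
The claim fails at x = 5:
x = 5: 5 ≠ 5 — FAILS

Because a single integer refutes it, the statement is false.

Answer: False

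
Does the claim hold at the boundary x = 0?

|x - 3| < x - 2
x = 0: LHS = |0 - 3| = |-3| = 3, RHS = 0 - 2 = -2; 3 < -2 — FAILS

The relation fails at x = 0, so x = 0 is a counterexample.

Answer: No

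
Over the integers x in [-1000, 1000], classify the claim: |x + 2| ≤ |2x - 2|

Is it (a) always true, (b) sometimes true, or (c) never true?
Holds at x = 0: LHS = |0 + 2| = |2| = 2, RHS = |2·0 - 2| = |-2| = 2; 2 ≤ 2 — holds
Fails at x = 1: LHS = |1 + 2| = |3| = 3, RHS = |2·1 - 2| = |0| = 0; 3 ≤ 0 — FAILS
It is satisfied by some integers in the range but not all.

Answer: Sometimes true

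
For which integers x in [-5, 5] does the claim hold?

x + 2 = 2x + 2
Holds for: {0}
Fails for: {-5, -4, -3, -2, -1, 1, 2, 3, 4, 5}

Answer: {0}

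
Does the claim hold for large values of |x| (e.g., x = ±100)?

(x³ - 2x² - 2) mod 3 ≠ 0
x = 100: LHS = (100³ - 2·100² - 2) mod 3 = 979998 mod 3 = 0; 0 ≠ 0 — FAILS
x = -100: LHS = ((-100)³ - 2·(-100)² - 2) mod 3 = (-1020002) mod 3 = 1; 1 ≠ 0 — holds

Answer: Partially: fails for x = 100, holds for x = -100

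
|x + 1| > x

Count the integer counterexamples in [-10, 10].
Over all integers in [-10, 10], LHS − RHS is smallest at x = 0, where it equals 1:
x = 0: LHS = |0 + 1| = |1| = 1; 1 > 0 — holds
At the ends of the range:
x = -10: LHS = |(-10) + 1| = |-9| = 9; 9 > -10 — holds
x = 10: LHS = |10 + 1| = |11| = 11; 11 > 10 — holds
Hence LHS − RHS is never zero or negative, i.e. LHS > RHS throughout, so the relation holds for every integer in [-10, 10].

No counterexample appears in that range.

Answer: 0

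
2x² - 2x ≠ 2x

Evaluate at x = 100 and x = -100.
x = 100: LHS = 2·100² - 2·100 = 19800, RHS = 2·100 = 200; 19800 ≠ 200 — holds
x = -100: LHS = 2·(-100)² - 2·(-100) = 20200, RHS = 2·(-100) = -200; 20200 ≠ -200 — holds

Answer: Yes, holds for both x = 100 and x = -100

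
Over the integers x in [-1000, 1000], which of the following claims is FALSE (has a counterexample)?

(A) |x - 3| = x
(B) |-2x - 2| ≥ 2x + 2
(A) x = 0: LHS = |0 - 3| = |-3| = 3; 3 = 0 — FAILS

(B) Over all integers in [-1000, 1000], LHS − RHS is smallest at x = 0, where it equals 0:
x = 0: LHS = |-2·0 - 2| = |-2| = 2, RHS = 2·0 + 2 = 2; 2 ≥ 2 — holds
At the ends of the range:
x = -1000: LHS = |-2·(-1000) - 2| = |1998| = 1998, RHS = 2·(-1000) + 2 = -1998; 1998 ≥ -1998 — holds
x = 1000: LHS = |-2·1000 - 2| = |-2002| = 2002, RHS = 2·1000 + 2 = 2002; 2002 ≥ 2002 — holds
Hence LHS − RHS is never negative, i.e. LHS ≥ RHS throughout, so the relation holds for every integer in [-1000, 1000].

Only (A) has a counterexample.

Answer: A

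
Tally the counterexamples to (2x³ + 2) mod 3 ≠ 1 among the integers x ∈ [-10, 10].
Counterexamples in [-10, 10]: {-8, -5, -2, 1, 4, 7, 10}.

Counting them gives 7 values.

Answer: 7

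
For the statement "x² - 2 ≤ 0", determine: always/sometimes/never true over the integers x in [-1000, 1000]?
Holds at x = 0: LHS = 0² - 2 = -2; -2 ≤ 0 — holds
Fails at x = 2: LHS = 2² - 2 = 2; 2 ≤ 0 — FAILS
It is satisfied by some integers in the range but not all.

Answer: Sometimes true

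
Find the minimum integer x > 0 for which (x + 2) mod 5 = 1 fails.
Testing positive integers:
x = 1: LHS = (1 + 2) mod 5 = 3 mod 5 = 3; 3 = 1 — FAILS  ← smallest positive counterexample

Answer: x = 1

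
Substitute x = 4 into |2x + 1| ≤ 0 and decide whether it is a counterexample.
Substitute x = 4 into the relation:
x = 4: LHS = |2·4 + 1| = |9| = 9; 9 ≤ 0 — FAILS

Since the claim fails at x = 4, this value is a counterexample.

Answer: Yes, x = 4 is a counterexample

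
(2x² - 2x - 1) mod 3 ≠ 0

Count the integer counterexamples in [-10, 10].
Counterexamples in [-10, 10]: {-10, -7, -4, -1, 2, 5, 8}.

Counting them gives 7 values.

Answer: 7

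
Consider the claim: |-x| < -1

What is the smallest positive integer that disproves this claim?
Testing positive integers:
x = 1: LHS = |-1| = 1; 1 < -1 — FAILS  ← smallest positive counterexample

Answer: x = 1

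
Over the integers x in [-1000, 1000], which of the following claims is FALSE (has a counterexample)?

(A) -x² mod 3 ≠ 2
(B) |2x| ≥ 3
(A) x = 1: LHS = (-1²) mod 3 = (-1) mod 3 = 2; 2 ≠ 2 — FAILS
(B) x = 0: LHS = |2·0| = |0| = 0; 0 ≥ 3 — FAILS

Answer: Both A and B are false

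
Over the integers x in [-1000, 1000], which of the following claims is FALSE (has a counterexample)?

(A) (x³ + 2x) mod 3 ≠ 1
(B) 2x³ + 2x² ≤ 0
(A) For a polynomial with integer coefficients, its value mod 3 depends only on x mod 3, so it suffices to check one representative of each residue class, x = 0, 1, 2:
x = 0: LHS = (0³ + 2·0) mod 3 = 0 mod 3 = 0; 0 ≠ 1 — holds
x = 1: LHS = (1³ + 2·1) mod 3 = 3 mod 3 = 0; 0 ≠ 1 — holds
x = 2: LHS = (2³ + 2·2) mod 3 = 12 mod 3 = 0; 0 ≠ 1 — holds
The relation holds in every residue class, so the relation holds for every integer in [-1000, 1000].

(B) x = 1: LHS = 2·1³ + 2·1² = 4; 4 ≤ 0 — FAILS

Only (B) has a counterexample.

Answer: B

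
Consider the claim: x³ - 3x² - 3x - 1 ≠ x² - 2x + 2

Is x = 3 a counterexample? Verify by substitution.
Substitute x = 3 into the relation:
x = 3: LHS = 3³ - 3·3² - 3·3 - 1 = -10, RHS = 3² - 2·3 + 2 = 5; -10 ≠ 5 — holds

The relation holds at x = 3, so it is not a counterexample.

Answer: No, x = 3 is not a counterexample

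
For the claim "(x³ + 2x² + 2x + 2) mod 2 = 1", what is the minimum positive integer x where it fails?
Testing positive integers:
x = 1: LHS = (1³ + 2·1² + 2·1 + 2) mod 2 = 7 mod 2 = 1; 1 = 1 — holds
x = 2: LHS = (2³ + 2·2² + 2·2 + 2) mod 2 = 22 mod 2 = 0; 0 = 1 — FAILS  ← smallest positive counterexample

Answer: x = 2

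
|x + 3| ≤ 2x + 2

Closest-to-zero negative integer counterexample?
Testing negative integers from -1 downward:
x = -1: LHS = |(-1) + 3| = |2| = 2, RHS = 2·(-1) + 2 = 0; 2 ≤ 0 — FAILS  ← closest negative counterexample to 0

Answer: x = -1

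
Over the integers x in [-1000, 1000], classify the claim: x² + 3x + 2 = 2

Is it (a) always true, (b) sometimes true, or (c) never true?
Holds at x = 0: LHS = 0² + 3·0 + 2 = 2; 2 = 2 — holds
Fails at x = 1: LHS = 1² + 3·1 + 2 = 6; 6 = 2 — FAILS
It is satisfied by some integers in the range but not all.

Answer: Sometimes true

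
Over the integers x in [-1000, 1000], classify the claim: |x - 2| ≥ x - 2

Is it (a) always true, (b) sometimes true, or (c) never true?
Over all integers in [-1000, 1000], LHS − RHS is smallest at x = 2, where it equals 0:
x = 2: LHS = |2 - 2| = |0| = 0, RHS = 2 - 2 = 0; 0 ≥ 0 — holds
At the ends of the range:
x = -1000: LHS = |(-1000) - 2| = |-1002| = 1002, RHS = (-1000) - 2 = -1002; 1002 ≥ -1002 — holds
x = 1000: LHS = |1000 - 2| = |998| = 998, RHS = 1000 - 2 = 998; 998 ≥ 998 — holds
Hence LHS − RHS is never negative, i.e. LHS ≥ RHS throughout, so the relation holds for every integer in [-1000, 1000].

No counterexample exists.

Answer: Always true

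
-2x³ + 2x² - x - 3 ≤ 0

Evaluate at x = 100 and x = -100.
x = 100: LHS = -2·100³ + 2·100² - 100 - 3 = -1980103; -1980103 ≤ 0 — holds
x = -100: LHS = -2·(-100)³ + 2·(-100)² - (-100) - 3 = 2020097; 2020097 ≤ 0 — FAILS

Answer: Partially: holds for x = 100, fails for x = -100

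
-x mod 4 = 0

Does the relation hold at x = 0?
x = 0: LHS = (-0) mod 4 = 0 mod 4 = 0; 0 = 0 — holds

The relation is satisfied at x = 0.

Answer: Yes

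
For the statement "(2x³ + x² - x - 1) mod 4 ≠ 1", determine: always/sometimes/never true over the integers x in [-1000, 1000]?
Holds at x = 0: LHS = (2·0³ + 0² - 0 - 1) mod 4 = (-1) mod 4 = 3; 3 ≠ 1 — holds
Fails at x = 1: LHS = (2·1³ + 1² - 1 - 1) mod 4 = 1 mod 4 = 1; 1 ≠ 1 — FAILS
It is satisfied by some integers in the range but not all.

Answer: Sometimes true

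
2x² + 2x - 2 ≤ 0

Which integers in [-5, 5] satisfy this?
Holds for: {-1, 0}
Fails for: {-5, -4, -3, -2, 1, 2, 3, 4, 5}

Answer: {-1, 0}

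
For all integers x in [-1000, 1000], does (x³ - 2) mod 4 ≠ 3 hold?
The claim fails at x = 1:
x = 1: LHS = (1³ - 2) mod 4 = (-1) mod 4 = 3; 3 ≠ 3 — FAILS

Because a single integer refutes it, the statement is false.

Answer: False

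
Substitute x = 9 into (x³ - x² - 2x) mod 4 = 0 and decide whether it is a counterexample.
Substitute x = 9 into the relation:
x = 9: LHS = (9³ - 9² - 2·9) mod 4 = 630 mod 4 = 2; 2 = 0 — FAILS

Since the claim fails at x = 9, this value is a counterexample.

Answer: Yes, x = 9 is a counterexample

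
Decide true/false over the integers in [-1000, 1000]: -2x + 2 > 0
The claim fails at x = 1:
x = 1: LHS = -2·1 + 2 = 0; 0 > 0 — FAILS

Because a single integer refutes it, the statement is false.

Answer: False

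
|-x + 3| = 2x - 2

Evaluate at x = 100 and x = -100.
x = 100: LHS = |-100 + 3| = |-97| = 97, RHS = 2·100 - 2 = 198; 97 = 198 — FAILS
x = -100: LHS = |-(-100) + 3| = |103| = 103, RHS = 2·(-100) - 2 = -202; 103 = -202 — FAILS

Answer: No, fails for both x = 100 and x = -100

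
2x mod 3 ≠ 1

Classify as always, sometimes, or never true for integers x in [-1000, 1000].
Holds at x = 0: LHS = (2·0) mod 3 = 0 mod 3 = 0; 0 ≠ 1 — holds
Fails at x = -1: LHS = (2·(-1)) mod 3 = (-2) mod 3 = 1; 1 ≠ 1 — FAILS
It is satisfied by some integers in the range but not all.

Answer: Sometimes true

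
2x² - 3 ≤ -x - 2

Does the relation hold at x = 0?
x = 0: LHS = 2·0² - 3 = -3, RHS = -0 - 2 = -2; -3 ≤ -2 — holds

The relation is satisfied at x = 0.

Answer: Yes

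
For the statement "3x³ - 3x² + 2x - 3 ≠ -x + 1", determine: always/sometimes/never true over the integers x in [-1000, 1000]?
Track d = LHS − RHS over the integers in [-1000, 1000]. Equality would need d = 0, but d changes sign only between consecutive integers, jumping over 0:
x = 1: LHS = 3·1³ - 3·1² + 2·1 - 3 = -1, RHS = -1 + 1 = 0; -1 ≠ 0 — holds  (d = -1)
x = 2: LHS = 3·2³ - 3·2² + 2·2 - 3 = 13, RHS = -2 + 1 = -1; 13 ≠ -1 — holds  (d = 14)
Away from these crossings d keeps a constant sign, and checking every integer in [-1000, 1000] confirms d ≠ 0 throughout. Hence the two sides are never equal, so the relation holds for every integer in [-1000, 1000].

No counterexample exists.

Answer: Always true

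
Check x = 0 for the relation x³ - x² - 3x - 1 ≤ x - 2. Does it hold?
x = 0: LHS = 0³ - 0² - 3·0 - 1 = -1, RHS = 0 - 2 = -2; -1 ≤ -2 — FAILS

The relation fails at x = 0, so x = 0 is a counterexample.

Answer: No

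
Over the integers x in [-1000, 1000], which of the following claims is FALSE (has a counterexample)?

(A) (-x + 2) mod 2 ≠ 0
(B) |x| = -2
(A) x = 0: LHS = (-0 + 2) mod 2 = 2 mod 2 = 0; 0 ≠ 0 — FAILS
(B) x = 0: LHS = |0| = 0; 0 = -2 — FAILS

Answer: Both A and B are false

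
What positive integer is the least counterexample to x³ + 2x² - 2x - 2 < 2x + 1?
Testing positive integers:
x = 1: LHS = 1³ + 2·1² - 2·1 - 2 = -1, RHS = 2·1 + 1 = 3; -1 < 3 — holds
x = 2: LHS = 2³ + 2·2² - 2·2 - 2 = 10, RHS = 2·2 + 1 = 5; 10 < 5 — FAILS  ← smallest positive counterexample

Answer: x = 2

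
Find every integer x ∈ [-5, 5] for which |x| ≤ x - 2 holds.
Over all integers in [-5, 5], LHS − RHS is smallest at x = 0, where it equals 2:
x = 0: LHS = |0| = 0, RHS = 0 - 2 = -2; 0 ≤ -2 — FAILS
At the ends of the range:
x = -5: LHS = |-5| = 5, RHS = (-5) - 2 = -7; 5 ≤ -7 — FAILS
x = 5: LHS = |5| = 5, RHS = 5 - 2 = 3; 5 ≤ 3 — FAILS
Hence LHS − RHS is never zero or negative, i.e. LHS > RHS throughout, so the claimed relation (≤) fails for every integer in [-5, 5].

Answer: None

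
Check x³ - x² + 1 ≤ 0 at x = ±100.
x = 100: LHS = 100³ - 100² + 1 = 990001; 990001 ≤ 0 — FAILS
x = -100: LHS = (-100)³ - (-100)² + 1 = -1009999; -1009999 ≤ 0 — holds

Answer: Partially: fails for x = 100, holds for x = -100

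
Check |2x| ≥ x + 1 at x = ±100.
x = 100: LHS = |2·100| = |200| = 200, RHS = 100 + 1 = 101; 200 ≥ 101 — holds
x = -100: LHS = |2·(-100)| = |-200| = 200, RHS = (-100) + 1 = -99; 200 ≥ -99 — holds

Answer: Yes, holds for both x = 100 and x = -100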